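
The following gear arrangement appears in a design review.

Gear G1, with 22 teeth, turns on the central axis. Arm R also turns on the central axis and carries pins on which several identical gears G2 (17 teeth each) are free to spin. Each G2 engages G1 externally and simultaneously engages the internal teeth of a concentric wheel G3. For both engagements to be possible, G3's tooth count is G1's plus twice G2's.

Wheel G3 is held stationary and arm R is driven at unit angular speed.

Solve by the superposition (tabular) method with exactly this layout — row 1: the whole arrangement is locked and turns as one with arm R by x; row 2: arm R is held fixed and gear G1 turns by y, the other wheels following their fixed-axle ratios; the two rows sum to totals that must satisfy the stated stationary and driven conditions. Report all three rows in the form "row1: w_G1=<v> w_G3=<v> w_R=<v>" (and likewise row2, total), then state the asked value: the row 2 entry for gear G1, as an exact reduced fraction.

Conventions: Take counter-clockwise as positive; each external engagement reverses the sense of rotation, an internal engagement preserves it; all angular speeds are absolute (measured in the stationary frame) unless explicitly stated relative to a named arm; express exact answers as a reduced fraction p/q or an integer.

row1: w_G1=1 w_G3=1 w_R=1
row2: w_G1=28/11 w_G3=-1 w_R=0
total: w_G1=39/11 w_G3=0 w_R=1
asked value: 28/11

planetary set (22T centre, 17T on arm, 56T internal) — Willis relation
row 1 (train locked, turned with arm): all members turn x
row 2 (arm held, sun turns y): ω_ring = −(22/56)·y, ω_arm = 0
boundary: total ω_ring = x − (22/56)·y = 0 and total ω_arm = x = 1  ⇒  y = 28/11, x = 1
row 2 ring = −(22/56)·28/11 = -1
totals (row 1 + row 2): sun 1 + 28/11 = 39/11, ring 1 + (-1) = 0, arm 1 + 0 = 1
asked cell (row2, sun) = 28/11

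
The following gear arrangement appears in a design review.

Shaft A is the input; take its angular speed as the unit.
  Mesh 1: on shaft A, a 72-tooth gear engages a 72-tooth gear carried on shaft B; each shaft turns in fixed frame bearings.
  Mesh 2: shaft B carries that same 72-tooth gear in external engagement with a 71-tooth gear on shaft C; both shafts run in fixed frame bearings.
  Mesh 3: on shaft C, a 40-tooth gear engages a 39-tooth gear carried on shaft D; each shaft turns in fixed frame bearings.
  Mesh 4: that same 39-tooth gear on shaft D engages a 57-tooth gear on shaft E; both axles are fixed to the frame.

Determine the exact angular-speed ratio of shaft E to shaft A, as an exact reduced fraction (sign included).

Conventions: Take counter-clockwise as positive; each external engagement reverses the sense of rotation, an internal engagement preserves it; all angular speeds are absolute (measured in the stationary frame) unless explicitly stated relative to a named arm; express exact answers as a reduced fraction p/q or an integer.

960/1349

class = fixed-axis compound train [4 meshes; 4 ratios multiply, 4 sense flips]
mesh 1 [72T→72T]: running ratio 1, sense −
mesh 2 [72T→71T]: running ratio 72/71, sense +
mesh 3 [40T→39T]: running ratio 960/923, sense −
mesh 4 [39T→57T]: running ratio 960/1349, sense +
ω_out/ω_in = 960/1349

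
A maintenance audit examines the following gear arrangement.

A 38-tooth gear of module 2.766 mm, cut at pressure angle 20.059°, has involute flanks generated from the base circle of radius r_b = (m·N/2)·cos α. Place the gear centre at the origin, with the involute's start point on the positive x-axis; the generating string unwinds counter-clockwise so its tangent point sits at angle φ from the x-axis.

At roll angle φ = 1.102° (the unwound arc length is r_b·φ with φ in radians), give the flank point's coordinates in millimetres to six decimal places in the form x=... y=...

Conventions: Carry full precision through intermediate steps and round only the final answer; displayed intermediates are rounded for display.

x=49.375201 y=0.000117

recognized (one wheel, involute flank): single-mesh tooth geometry, m = 2.766, N = 38
pitch radius r_p = m·N/2 = 2.766·38/2 = 52.554000
base radius r_b = r_p·cos α = 52.554000·cos 20.059° = 49.366071
roll angle φ = 1.102° = 0.01923353 rad
x = r_b·(cos φ + φ·sin φ) = 49.375201
y = r_b·(sin φ − φ·cos φ) = 0.000117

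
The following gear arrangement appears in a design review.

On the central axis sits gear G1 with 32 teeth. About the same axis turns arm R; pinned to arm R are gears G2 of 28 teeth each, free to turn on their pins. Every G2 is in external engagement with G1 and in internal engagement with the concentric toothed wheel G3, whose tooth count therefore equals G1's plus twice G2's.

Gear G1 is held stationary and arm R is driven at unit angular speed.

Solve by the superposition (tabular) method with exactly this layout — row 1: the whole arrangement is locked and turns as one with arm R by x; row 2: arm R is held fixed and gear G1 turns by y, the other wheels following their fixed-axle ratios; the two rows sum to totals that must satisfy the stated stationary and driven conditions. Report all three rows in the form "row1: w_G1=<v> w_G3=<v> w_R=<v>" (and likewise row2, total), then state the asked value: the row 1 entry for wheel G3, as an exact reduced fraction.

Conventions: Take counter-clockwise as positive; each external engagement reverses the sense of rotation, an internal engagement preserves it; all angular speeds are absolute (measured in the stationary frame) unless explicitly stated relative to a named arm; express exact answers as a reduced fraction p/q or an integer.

row1: w_G1=1 w_G3=1 w_R=1
row2: w_G1=-1 w_G3=4/11 w_R=0
total: w_G1=0 w_G3=15/11 w_R=1
asked value: 1

planetary set (32T centre, 28T on arm, 88T internal) — Willis relation
row 1 (train locked, turned with arm): all members turn x
superposition row 2 [arm held]: sun y, ring −(32/88)·y, arm 0
boundary: total ω_sun = x + y = 0 and total ω_arm = x = 1  ⇒  y = -1, x = 1
row 2 ring = −(32/88)·(-1) = 4/11
totals (row 1 + row 2): sun 1 + (-1) = 0, ring 1 + 4/11 = 15/11, arm 1 + 0 = 1
asked cell (row1, ring) = 1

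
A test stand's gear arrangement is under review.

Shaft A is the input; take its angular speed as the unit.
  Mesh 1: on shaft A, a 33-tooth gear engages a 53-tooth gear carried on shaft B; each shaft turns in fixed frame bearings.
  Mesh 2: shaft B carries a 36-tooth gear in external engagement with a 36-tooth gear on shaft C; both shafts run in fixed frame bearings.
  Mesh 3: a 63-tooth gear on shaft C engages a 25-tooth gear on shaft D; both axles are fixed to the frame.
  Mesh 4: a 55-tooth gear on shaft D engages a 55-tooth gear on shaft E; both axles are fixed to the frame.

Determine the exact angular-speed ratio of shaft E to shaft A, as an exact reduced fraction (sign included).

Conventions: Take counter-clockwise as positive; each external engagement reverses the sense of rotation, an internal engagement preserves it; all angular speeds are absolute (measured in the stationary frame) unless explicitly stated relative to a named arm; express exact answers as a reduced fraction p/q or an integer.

class = fixed-axis compound train [4 meshes; 4 ratios multiply, 4 sense flips]
mesh 1 [33T→53T]: running ratio 33/53, sense −
mesh 2 [36T→36T]: running ratio 33/53, sense +
mesh 3 [63T→25T]: running ratio 2079/1325, sense −
mesh 4 [55T→55T]: running ratio 2079/1325, sense +
ω_out/ω_in = 2079/1325

2079/1325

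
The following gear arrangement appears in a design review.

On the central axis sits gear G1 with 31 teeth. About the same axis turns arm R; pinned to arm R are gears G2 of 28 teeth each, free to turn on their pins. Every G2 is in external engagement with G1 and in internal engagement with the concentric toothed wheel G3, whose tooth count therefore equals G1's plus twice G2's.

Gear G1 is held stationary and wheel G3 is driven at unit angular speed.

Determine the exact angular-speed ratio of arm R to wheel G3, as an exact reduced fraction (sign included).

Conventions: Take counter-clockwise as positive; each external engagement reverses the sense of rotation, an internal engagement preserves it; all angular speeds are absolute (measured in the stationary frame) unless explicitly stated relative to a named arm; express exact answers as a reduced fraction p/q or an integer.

87/118

class = planetary set [G3 = 31+2·28 = 87; Willis about the carrier]
ring teeth: 31 + 2·28 = 87
31(ω_sun−ω_arm) = −87(ω_ring−ω_arm),  ω_sun = 0, ω_ring = 1
31(0−ω_arm) = −87(1−ω_arm)  ⇒  118·ω_arm = 87  ⇒  ω_arm = 87/118
ω_out/ω_in = 87/118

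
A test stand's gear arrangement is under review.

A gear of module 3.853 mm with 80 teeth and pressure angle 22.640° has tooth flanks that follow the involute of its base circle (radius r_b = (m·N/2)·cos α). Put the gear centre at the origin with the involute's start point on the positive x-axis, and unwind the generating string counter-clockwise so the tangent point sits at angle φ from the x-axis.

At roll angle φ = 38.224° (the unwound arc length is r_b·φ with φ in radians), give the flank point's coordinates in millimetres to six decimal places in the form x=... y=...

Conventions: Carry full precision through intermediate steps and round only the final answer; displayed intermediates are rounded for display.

single-mesh involute tooth geometry (80T wheel at module 3.853)
pitch radius r_p = m·N/2 = 3.853·80/2 = 154.120000
base radius r_b = r_p·cos α = 154.120000·cos 22.640° = 142.243775
roll angle φ = 38.224° = 0.66713465 rad
x = r_b·(cos φ + φ·sin φ) = 170.461957
y = r_b·(sin φ − φ·cos φ) = 13.461668

x=170.461957 y=13.461668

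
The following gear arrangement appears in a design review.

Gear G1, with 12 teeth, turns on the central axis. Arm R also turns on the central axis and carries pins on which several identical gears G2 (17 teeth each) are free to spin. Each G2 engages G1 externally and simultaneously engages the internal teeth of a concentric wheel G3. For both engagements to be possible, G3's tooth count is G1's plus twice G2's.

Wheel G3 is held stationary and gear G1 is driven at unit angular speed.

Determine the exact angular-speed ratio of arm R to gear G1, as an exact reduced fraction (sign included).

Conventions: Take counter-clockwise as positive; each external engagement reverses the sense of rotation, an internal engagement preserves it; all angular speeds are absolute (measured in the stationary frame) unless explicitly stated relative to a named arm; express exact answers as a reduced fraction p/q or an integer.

6/29

recognized (axles ride arm R): planetary set, 12/17/46 teeth
ring teeth: 12 + 2·17 = 46
12(ω_sun−ω_arm) = −46(ω_ring−ω_arm),  ω_ring = 0, ω_sun = 1
12(1−ω_arm) = −46(0−ω_arm)  ⇒  58·ω_arm = 12  ⇒  ω_arm = 6/29
ω_out/ω_in = 6/29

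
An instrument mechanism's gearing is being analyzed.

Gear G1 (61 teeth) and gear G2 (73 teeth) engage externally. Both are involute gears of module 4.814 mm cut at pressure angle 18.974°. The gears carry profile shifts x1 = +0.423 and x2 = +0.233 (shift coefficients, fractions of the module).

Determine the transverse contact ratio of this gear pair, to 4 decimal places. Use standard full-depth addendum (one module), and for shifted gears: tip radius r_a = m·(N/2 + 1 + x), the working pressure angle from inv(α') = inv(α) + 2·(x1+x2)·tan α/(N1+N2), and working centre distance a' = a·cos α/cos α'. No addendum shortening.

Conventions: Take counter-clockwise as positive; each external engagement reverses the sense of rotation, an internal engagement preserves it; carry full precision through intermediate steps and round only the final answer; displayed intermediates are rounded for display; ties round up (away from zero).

1.7735

class = single-mesh tooth geometry [involute pair 61T × 73T, m = 4.814]
base radii: r_b1 = 138.849334, r_b2 = 166.163957
tip radii: r_a1 = 153.677322, r_a2 = 181.646662
inv(α') = inv(18.974°) + 2·(+0.423+0.233)·tan α/(61+73) = 0.01602769  ⇒  α' = 20.47353°
a' = a·cos α / cos α' = 322.5380·cos 18.974°/cos 20.47353° = 325.578841
action lengths: √(r_a1²−r_b1²) = 65.860321, √(r_a2²−r_b2²) = 73.382896
base pitch p_b = π·m·cos α = 14.301903
CR = (65.860321 + 73.382896 − 325.578841·sin 20.47353°)/14.301903 = 1.773471
contact ratio ≈ 1.7735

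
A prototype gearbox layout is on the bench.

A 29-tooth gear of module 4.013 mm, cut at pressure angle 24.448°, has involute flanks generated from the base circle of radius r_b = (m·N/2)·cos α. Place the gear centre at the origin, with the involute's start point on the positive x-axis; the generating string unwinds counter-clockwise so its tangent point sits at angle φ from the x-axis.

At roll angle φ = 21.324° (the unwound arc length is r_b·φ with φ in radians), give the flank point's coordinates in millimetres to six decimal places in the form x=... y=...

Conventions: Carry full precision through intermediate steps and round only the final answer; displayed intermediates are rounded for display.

x=56.513706 y=0.897695

recognized (one wheel, involute flank): single-mesh tooth geometry, m = 4.013, N = 29
pitch radius r_p = m·N/2 = 4.013·29/2 = 58.188500
base radius r_b = r_p·cos α = 58.188500·cos 24.448° = 52.971160
roll angle φ = 21.324° = 0.37217401 rad
x = r_b·(cos φ + φ·sin φ) = 56.513706
y = r_b·(sin φ − φ·cos φ) = 0.897695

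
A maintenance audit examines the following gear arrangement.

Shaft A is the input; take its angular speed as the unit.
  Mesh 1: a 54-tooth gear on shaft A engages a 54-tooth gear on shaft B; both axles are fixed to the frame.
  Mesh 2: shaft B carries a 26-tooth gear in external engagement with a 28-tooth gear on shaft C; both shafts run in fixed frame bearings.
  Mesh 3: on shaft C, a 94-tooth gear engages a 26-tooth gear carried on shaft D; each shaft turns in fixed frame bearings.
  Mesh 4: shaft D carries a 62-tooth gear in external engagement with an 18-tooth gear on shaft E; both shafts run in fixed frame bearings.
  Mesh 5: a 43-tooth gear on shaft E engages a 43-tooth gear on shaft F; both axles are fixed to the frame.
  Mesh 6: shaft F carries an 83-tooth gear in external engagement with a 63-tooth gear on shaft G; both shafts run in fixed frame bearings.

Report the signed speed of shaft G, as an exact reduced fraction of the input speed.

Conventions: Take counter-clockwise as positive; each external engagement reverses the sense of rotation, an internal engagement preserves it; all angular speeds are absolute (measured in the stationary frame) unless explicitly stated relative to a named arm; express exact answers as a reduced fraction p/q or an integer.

6-mesh fixed-axis compound train (all bearings frame-fixed)
mesh 1 [54T→54T]: |ω|/ω_in = 1×54/54 = 1, sense flips to −
mesh 2 [26T→28T]: |ω|/ω_in = 1×26/28 = 13/14, sense flips to +
mesh 3 [94T→26T]: |ω|/ω_in = (13/14)×94/26 = 47/14, sense flips to −
mesh 4 [62T→18T]: |ω|/ω_in = (47/14)×62/18 = 1457/126, sense flips to +
mesh 5 [43T→43T]: |ω|/ω_in = (1457/126)×43/43 = 1457/126, sense flips to −
mesh 6 [83T→63T]: |ω|/ω_in = (1457/126)×83/63 = 120931/7938, sense flips to +
signed output speed (× input speed) = 120931/7938

120931/7938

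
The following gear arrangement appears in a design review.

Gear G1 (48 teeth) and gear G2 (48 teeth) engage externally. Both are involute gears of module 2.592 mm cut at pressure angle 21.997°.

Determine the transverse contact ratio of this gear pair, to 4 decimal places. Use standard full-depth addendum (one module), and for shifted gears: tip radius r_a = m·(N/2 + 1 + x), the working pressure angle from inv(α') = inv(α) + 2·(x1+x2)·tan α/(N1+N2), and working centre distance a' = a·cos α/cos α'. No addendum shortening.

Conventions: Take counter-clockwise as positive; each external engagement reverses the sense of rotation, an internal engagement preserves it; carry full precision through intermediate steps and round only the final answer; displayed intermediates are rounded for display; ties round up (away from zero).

1.6506

single-mesh involute tooth geometry (48T engaging 48T at module 2.592)
base radii: r_b1 = 57.679473, r_b2 = 57.679473
tip radii: r_a1 = 64.800000, r_a2 = 64.800000
no profile shift: α' = α, a' = a
action lengths: √(r_a1²−r_b1²) = 29.531650, √(r_a2²−r_b2²) = 29.531650
base pitch p_b = π·m·cos α = 7.550225
CR = (29.531650 + 29.531650 − 124.416000·sin 21.99700°)/7.550225 = 1.650585
contact ratio ≈ 1.6506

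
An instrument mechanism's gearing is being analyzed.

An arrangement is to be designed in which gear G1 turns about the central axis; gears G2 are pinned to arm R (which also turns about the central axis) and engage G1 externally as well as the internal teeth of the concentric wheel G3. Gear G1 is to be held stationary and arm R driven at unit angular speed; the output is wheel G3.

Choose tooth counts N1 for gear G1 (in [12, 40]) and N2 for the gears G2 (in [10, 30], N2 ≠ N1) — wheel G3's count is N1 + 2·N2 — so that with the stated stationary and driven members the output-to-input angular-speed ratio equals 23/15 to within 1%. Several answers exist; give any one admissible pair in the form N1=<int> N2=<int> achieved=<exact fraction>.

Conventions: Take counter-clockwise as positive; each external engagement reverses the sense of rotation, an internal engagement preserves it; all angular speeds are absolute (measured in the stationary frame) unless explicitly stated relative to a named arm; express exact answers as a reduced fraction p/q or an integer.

topology: planetary set — design target 23/15, arm = carrier (Willis)
Willis with ω_sun = 0: ω_ring/ω_arm = (N1+N3)/N3; set equal to 23/15  ⇒  N3/N1 = 1/(23/15 − 1) = 15/8
N3 = N1 + 2·N2  ⇒  N2/N1 = (N3/N1 − 1)/2 = (15/8 − 1)/2 = 7/16
smallest multiple with N1 ≥ 12 and N2 ≥ 10: k = 2  ⇒  N1 = 2·16 = 32, N2 = 2·7 = 14 (N1 ≤ 40, N2 ≤ 30, N2 ≠ N1 ✓), N3 = 32 + 2·14 = 60
check: (N1+N3)/N3 with N1 = 32, N3 = 60 gives 23/15; |achieved − target| = 0 ≤ 23/1500 ✓

N1=32 N2=14 achieved=23/15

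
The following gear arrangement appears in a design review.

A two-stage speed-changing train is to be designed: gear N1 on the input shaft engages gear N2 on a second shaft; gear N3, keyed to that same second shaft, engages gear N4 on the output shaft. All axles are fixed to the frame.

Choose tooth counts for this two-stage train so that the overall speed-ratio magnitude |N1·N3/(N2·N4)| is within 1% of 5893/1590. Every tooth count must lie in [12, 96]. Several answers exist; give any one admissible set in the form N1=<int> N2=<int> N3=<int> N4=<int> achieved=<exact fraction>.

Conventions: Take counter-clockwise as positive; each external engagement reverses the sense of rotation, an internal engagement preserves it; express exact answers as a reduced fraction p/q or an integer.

N1=71 N2=30 N3=83 N4=53 achieved=5893/1590

design class (target 5893/1590): fixed-axis compound train
target = 5893/1590 in lowest terms: an exact hit needs N1·N3 = k·5893 and N2·N4 = k·1590 for one integer k, every count in [12, 96]; additionally prefer no 1:1 stage (N1 ≠ N2, N3 ≠ N4)
k = 1: N1·N3 = 5893 = 71·83, N2·N4 = 1590 = 30·53
achieved = 71·83/(30·53) = 5893/1590; |achieved − target| = 0 ≤ 5893/159000 ✓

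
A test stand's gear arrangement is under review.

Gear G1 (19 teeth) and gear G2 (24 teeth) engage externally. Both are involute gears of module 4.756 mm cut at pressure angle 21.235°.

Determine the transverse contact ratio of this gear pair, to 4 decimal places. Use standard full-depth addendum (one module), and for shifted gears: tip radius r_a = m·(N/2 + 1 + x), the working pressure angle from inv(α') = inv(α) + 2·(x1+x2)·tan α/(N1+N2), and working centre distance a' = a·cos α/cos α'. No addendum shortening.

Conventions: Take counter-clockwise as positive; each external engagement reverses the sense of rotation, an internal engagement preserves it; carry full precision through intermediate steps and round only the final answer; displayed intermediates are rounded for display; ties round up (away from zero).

recognized (one external pair, fixed centres): single-mesh tooth geometry, m = 4.756, N1 = 19, N2 = 24
base radii: r_b1 = 42.114265, r_b2 = 53.196967
tip radii: r_a1 = 49.938000, r_a2 = 61.828000
no profile shift: α' = α, a' = a
action lengths: √(r_a1²−r_b1²) = 26.836403, √(r_a2²−r_b2²) = 31.508480
base pitch p_b = π·m·cos α = 13.926933
CR = (26.836403 + 31.508480 − 102.254000·sin 21.23500°)/13.926933 = 1.530064
contact ratio ≈ 1.5301

1.5301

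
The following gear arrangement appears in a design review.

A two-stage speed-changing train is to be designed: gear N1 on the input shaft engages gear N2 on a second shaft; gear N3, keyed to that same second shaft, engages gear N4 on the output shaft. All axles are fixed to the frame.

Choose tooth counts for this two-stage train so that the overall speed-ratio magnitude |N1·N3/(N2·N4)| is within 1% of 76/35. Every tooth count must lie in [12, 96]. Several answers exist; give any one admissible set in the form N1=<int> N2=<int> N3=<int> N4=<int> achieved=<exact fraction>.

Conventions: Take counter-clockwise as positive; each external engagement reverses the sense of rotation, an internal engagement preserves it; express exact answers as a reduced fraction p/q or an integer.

2-stage fixed-axis compound train for ratio 76/35
target = 76/35 in lowest terms: an exact hit needs N1·N3 = k·76 and N2·N4 = k·35 for one integer k, every count in [12, 96]; additionally prefer no 1:1 stage (N1 ≠ N2, N3 ≠ N4)
k = 1…5: no 1:1-free in-range split of k·76 and k·35 into factor pairs; take k = 6
k = 6: N1·N3 = 456 = 12·38, N2·N4 = 210 = 14·15
achieved = 12·38/(14·15) = 76/35; |achieved − target| = 0 ≤ 19/875 ✓

N1=12 N2=14 N3=38 N4=15 achieved=76/35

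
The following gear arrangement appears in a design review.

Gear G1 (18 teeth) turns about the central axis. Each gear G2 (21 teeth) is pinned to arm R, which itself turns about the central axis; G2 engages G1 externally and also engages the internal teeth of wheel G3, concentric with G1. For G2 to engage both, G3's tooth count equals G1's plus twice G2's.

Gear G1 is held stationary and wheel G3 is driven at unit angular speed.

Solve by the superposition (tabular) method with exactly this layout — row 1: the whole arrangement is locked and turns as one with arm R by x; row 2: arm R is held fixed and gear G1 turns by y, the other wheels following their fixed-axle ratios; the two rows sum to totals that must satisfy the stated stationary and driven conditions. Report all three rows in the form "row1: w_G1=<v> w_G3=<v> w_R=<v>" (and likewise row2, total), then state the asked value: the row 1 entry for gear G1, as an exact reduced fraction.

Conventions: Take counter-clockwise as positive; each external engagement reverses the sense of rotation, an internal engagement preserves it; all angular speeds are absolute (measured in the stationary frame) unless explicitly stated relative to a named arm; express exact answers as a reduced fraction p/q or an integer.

row1: w_G1=10/13 w_G3=10/13 w_R=10/13
row2: w_G1=-10/13 w_G3=3/13 w_R=0
total: w_G1=0 w_G3=1 w_R=10/13
asked value: 10/13

class = planetary set [G3 = 18+2·21 = 60; Willis about the carrier]
superposition row 1 [locked train]: every member turns x
row 2 (arm held, sun turns y): ω_ring = −(18/60)·y, ω_arm = 0
boundary: total ω_sun = x + y = 0 and total ω_ring = x − (18/60)·y = 1  ⇒  y = -10/13, x = 10/13
row 2 ring = −(18/60)·(-10/13) = 3/13
totals (row 1 + row 2): sun 10/13 + (-10/13) = 0, ring 10/13 + 3/13 = 1, arm 10/13 + 0 = 10/13
asked cell (row1, sun) = 10/13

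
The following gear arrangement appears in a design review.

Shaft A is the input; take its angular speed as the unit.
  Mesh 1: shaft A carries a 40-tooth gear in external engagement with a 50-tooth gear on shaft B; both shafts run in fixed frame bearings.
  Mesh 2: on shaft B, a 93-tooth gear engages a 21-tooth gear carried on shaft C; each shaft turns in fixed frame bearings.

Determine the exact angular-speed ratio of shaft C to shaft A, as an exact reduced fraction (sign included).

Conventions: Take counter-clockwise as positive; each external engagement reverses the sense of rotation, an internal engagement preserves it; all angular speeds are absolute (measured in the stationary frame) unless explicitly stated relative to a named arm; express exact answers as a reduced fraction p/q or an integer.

124/35

class = fixed-axis compound train [2 meshes; 2 ratios multiply, 2 sense flips]
mesh 1 [40T→50T]: running ratio 4/5, sense −
mesh 2 [93T→21T]: running ratio 124/35, sense +
ω_out/ω_in = 124/35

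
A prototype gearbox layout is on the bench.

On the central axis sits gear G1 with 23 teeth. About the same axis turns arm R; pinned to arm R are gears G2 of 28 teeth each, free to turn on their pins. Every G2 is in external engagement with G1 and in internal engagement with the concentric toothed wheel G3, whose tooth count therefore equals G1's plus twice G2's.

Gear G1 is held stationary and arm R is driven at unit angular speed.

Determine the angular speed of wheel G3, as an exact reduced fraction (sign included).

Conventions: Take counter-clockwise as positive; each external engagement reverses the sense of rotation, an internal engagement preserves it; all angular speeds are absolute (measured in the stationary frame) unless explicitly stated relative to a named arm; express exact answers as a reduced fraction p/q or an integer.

planetary set (23T centre, 28T on arm, 79T internal) — Willis relation
ring teeth: 23 + 2·28 = 79
23(ω_sun−ω_arm) = −79(ω_ring−ω_arm),  ω_sun = 0, ω_arm = 1
ω_ring = 1 − (23/79)(0−1) = 102/79
exact speed ratio = 102/79

102/79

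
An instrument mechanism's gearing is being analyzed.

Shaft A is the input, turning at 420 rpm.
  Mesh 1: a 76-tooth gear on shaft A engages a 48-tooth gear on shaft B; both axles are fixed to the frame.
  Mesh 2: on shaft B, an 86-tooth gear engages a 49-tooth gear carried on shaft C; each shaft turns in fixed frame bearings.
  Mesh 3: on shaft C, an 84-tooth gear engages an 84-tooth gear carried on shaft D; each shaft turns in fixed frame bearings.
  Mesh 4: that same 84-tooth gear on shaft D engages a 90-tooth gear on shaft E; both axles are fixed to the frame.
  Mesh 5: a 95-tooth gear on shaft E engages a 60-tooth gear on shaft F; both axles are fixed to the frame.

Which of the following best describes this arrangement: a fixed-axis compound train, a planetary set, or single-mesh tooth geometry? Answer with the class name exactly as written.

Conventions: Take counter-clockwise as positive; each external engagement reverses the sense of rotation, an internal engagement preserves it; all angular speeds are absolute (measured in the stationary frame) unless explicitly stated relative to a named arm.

topology: fixed-axis compound train — 5 meshes, A→F
classification: fixed-axis compound train

fixed-axis compound train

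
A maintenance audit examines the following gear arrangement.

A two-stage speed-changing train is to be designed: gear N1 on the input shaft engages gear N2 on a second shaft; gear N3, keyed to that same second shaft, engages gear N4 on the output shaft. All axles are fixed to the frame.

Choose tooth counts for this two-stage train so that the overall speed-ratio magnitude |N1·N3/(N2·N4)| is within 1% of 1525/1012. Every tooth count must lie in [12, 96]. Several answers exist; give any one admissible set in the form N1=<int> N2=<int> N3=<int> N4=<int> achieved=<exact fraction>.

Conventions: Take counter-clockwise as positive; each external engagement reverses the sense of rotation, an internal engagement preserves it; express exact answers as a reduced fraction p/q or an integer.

N1=25 N2=22 N3=61 N4=46 achieved=1525/1012

design class (target 1525/1012): fixed-axis compound train
target = 1525/1012 in lowest terms: an exact hit needs N1·N3 = k·1525 and N2·N4 = k·1012 for one integer k, every count in [12, 96]; additionally prefer no 1:1 stage (N1 ≠ N2, N3 ≠ N4)
k = 1: N1·N3 = 1525 = 25·61, N2·N4 = 1012 = 22·46
achieved = 25·61/(22·46) = 1525/1012; |achieved − target| = 0 ≤ 61/4048 ✓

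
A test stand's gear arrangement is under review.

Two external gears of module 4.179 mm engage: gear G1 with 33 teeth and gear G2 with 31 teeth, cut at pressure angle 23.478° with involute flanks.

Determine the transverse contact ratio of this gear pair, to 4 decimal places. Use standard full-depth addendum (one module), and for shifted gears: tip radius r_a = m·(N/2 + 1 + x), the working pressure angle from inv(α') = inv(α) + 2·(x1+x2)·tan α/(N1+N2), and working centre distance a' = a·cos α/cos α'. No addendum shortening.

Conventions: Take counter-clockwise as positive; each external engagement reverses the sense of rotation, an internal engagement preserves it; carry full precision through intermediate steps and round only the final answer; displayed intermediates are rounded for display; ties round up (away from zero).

single-mesh involute tooth geometry (33T engaging 31T at module 4.179)
base radii: r_b1 = 63.245055, r_b2 = 59.412021
tip radii: r_a1 = 73.132500, r_a2 = 68.953500
no profile shift: α' = α, a' = a
action lengths: √(r_a1²−r_b1²) = 36.720915, √(r_a2²−r_b2²) = 34.997099
base pitch p_b = π·m·cos α = 12.041830
CR = (36.720915 + 34.997099 − 133.728000·sin 23.47800°)/12.041830 = 1.531428
contact ratio ≈ 1.5314

1.5314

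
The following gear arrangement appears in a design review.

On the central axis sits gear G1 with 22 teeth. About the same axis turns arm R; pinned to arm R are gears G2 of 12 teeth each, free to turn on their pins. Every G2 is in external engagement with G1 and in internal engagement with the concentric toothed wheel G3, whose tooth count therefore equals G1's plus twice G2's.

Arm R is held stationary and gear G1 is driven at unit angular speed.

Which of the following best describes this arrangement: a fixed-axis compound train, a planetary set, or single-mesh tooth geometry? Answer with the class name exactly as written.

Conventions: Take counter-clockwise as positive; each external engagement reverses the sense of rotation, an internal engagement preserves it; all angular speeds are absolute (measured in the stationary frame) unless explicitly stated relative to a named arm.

class = planetary set [G3 = 22+2·12 = 46; Willis about the carrier]
classification: planetary set

planetary set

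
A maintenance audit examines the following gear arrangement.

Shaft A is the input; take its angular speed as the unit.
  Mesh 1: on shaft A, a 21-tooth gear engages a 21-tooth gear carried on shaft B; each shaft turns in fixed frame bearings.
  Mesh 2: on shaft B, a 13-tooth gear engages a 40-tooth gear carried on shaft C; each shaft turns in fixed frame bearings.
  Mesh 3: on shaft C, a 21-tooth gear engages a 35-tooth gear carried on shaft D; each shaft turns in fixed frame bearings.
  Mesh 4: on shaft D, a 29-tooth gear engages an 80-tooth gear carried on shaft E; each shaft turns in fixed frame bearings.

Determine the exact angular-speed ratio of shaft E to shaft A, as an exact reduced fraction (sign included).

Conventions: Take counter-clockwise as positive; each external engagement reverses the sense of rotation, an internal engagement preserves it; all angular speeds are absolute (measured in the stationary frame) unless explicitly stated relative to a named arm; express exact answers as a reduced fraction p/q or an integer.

1131/16000

class = fixed-axis compound train [4 meshes; 4 ratios multiply, 4 sense flips]
mesh 1 [21T→21T]: running ratio 1, sense −
mesh 2 [13T→40T]: running ratio 13/40, sense +
mesh 3 [21T→35T]: running ratio 39/200, sense −
mesh 4 [29T→80T]: running ratio 1131/16000, sense +
ω_out/ω_in = 1131/16000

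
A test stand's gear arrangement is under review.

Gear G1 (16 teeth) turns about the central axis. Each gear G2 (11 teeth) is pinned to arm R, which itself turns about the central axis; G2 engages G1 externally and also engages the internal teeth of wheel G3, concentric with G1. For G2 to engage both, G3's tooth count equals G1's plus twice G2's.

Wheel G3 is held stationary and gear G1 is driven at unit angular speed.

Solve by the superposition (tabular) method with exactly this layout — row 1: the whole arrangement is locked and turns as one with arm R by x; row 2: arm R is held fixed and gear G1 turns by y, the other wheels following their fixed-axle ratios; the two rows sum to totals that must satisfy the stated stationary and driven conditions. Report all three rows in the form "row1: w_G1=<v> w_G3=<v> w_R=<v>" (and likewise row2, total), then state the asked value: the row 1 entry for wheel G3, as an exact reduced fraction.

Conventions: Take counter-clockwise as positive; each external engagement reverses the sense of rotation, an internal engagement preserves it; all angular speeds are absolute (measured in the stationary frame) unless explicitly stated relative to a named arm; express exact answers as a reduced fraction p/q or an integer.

row1: w_G1=8/27 w_G3=8/27 w_R=8/27
row2: w_G1=19/27 w_G3=-8/27 w_R=0
total: w_G1=1 w_G3=0 w_R=8/27
asked value: 8/27

recognized (axles ride arm R): planetary set, 16/11/38 teeth
row 1 — lock + rotate with arm: ω_sun = ω_ring = ω_arm = x
superposition row 2 [arm held]: sun y, ring −(16/38)·y, arm 0
boundary: total ω_ring = x − (16/38)·y = 0 and total ω_sun = x + y = 1  ⇒  y = 19/27, x = 8/27
row 2 ring = −(16/38)·19/27 = -8/27
totals (row 1 + row 2): sun 8/27 + 19/27 = 1, ring 8/27 + (-8/27) = 0, arm 8/27 + 0 = 8/27
asked cell (row1, ring) = 8/27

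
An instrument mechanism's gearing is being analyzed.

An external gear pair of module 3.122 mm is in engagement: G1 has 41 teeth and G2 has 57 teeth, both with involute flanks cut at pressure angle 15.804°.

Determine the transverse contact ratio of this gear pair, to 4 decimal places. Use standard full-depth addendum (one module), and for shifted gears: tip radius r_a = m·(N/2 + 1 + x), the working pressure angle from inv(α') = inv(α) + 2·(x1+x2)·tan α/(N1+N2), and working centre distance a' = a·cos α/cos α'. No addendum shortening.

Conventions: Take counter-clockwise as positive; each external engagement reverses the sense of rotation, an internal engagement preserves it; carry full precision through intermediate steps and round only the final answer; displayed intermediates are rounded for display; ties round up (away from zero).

2.0124

topology: single-mesh involute geometry — m = 3.122, 41T/57T pair
base radii: r_b1 = 61.581697, r_b2 = 85.613579
tip radii: r_a1 = 67.123000, r_a2 = 92.099000
no profile shift: α' = α, a' = a
action lengths: √(r_a1²−r_b1²) = 26.705649, √(r_a2²−r_b2²) = 33.949093
base pitch p_b = π·m·cos α = 9.437298
CR = (26.705649 + 33.949093 − 152.978000·sin 15.80400°)/9.437298 = 2.012396
contact ratio ≈ 2.0124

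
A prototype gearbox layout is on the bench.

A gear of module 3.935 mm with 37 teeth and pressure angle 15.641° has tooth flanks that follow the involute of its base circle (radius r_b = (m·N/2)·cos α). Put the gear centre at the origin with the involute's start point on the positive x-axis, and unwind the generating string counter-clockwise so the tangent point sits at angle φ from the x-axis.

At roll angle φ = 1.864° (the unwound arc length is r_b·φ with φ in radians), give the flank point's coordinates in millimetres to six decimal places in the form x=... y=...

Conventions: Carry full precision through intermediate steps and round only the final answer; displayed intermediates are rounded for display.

single-mesh involute tooth geometry (37T wheel at module 3.935)
pitch radius r_p = m·N/2 = 3.935·37/2 = 72.797500
base radius r_b = r_p·cos α = 72.797500·cos 15.641° = 70.101800
roll angle φ = 1.864° = 0.03253294 rad
x = r_b·(cos φ + φ·sin φ) = 70.138888
y = r_b·(sin φ − φ·cos φ) = 0.000805

x=70.138888 y=0.000805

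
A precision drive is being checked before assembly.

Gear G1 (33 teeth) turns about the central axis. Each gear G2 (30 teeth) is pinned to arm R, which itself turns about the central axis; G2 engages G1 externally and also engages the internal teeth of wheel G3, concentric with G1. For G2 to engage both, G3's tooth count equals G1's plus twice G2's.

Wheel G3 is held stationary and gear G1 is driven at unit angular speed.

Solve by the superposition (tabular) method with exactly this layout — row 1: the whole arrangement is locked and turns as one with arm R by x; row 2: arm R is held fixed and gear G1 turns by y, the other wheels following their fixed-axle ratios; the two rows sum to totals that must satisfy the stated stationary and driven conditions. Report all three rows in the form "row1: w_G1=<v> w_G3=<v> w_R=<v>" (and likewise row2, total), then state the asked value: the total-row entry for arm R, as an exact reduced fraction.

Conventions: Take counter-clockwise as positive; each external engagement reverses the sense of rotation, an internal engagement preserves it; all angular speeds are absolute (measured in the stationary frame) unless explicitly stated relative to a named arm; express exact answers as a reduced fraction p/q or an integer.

row1: w_G1=11/42 w_G3=11/42 w_R=11/42
row2: w_G1=31/42 w_G3=-11/42 w_R=0
total: w_G1=1 w_G3=0 w_R=11/42
asked value: 11/42

recognized (axles ride arm R): planetary set, 33/30/93 teeth
row 1 (train locked, turned with arm): all members turn x
superposition row 2 [arm held]: sun y, ring −(33/93)·y, arm 0
boundary: total ω_ring = x − (33/93)·y = 0 and total ω_sun = x + y = 1  ⇒  y = 31/42, x = 11/42
row 2 ring = −(33/93)·31/42 = -11/42
totals (row 1 + row 2): sun 11/42 + 31/42 = 1, ring 11/42 + (-11/42) = 0, arm 11/42 + 0 = 11/42
asked cell (total, arm) = 11/42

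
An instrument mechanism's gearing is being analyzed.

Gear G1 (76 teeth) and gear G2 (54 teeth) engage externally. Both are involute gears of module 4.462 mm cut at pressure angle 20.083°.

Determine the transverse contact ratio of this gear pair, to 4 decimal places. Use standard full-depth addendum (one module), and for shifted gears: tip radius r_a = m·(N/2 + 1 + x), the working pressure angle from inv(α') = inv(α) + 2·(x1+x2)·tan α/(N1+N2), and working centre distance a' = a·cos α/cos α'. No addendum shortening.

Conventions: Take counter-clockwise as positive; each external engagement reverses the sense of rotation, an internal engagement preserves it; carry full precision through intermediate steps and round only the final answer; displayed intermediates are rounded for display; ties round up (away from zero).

class = single-mesh tooth geometry [involute pair 76T × 54T, m = 4.462]
base radii: r_b1 = 159.246347, r_b2 = 113.148720
tip radii: r_a1 = 174.018000, r_a2 = 124.936000
no profile shift: α' = α, a' = a
action lengths: √(r_a1²−r_b1²) = 70.163134, √(r_a2²−r_b2²) = 52.975194
base pitch p_b = π·m·cos α = 13.165451
CR = (70.163134 + 52.975194 − 290.030000·sin 20.08300°)/13.165451 = 1.788585
contact ratio ≈ 1.7886

1.7886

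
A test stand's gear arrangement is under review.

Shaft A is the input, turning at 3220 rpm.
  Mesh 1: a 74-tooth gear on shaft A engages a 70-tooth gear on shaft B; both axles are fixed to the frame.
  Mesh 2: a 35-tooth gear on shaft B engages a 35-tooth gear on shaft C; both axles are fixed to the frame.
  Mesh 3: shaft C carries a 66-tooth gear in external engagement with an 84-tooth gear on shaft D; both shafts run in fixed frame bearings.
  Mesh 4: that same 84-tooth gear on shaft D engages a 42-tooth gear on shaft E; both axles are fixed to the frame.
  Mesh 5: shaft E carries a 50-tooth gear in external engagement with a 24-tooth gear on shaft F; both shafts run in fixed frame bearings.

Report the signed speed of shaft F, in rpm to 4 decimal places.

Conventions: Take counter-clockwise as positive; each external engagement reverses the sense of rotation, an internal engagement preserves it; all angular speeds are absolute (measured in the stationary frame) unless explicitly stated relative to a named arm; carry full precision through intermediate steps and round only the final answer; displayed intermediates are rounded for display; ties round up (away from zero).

-11144.0476 rpm

topology: fixed-axis compound train — 5 meshes, A→F
mesh 1 [74T→70T]: ω = 3220.0000×74/70 = 3404.0000 rpm, sense flips to −
mesh 2 [35T→35T]: ω = 3404.0000×35/35 = 3404.0000 rpm, sense flips to +
mesh 3 [66T→84T]: ω = 3404.0000×66/84 = 2674.5714 rpm, sense flips to −
mesh 4 [84T→42T]: ω = 2674.5714×84/42 = 5349.1429 rpm, sense flips to +
mesh 5 [50T→24T]: ω = 5349.1429×50/24 = 11144.0476 rpm, sense flips to −
signed output speed = -11144.0476 rpm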